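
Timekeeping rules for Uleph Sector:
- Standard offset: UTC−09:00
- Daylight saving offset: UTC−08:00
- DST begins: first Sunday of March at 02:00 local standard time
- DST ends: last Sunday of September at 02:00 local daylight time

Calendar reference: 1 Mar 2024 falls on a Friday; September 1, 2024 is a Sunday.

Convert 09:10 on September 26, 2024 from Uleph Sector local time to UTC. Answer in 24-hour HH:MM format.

1 March 2024 is a Friday, so the first Sunday is March 3.
1 September 2024 is a Sunday, so Sundays fall on 1, 8, 15, 22, 29; the last is September 29.
Daylight saving runs 3 March – 29 September; September 26, 2024 is inside that window, so Uleph Sector is at UTC−08:00.
09:10 local + 8h = 17:10 UTC.

17:10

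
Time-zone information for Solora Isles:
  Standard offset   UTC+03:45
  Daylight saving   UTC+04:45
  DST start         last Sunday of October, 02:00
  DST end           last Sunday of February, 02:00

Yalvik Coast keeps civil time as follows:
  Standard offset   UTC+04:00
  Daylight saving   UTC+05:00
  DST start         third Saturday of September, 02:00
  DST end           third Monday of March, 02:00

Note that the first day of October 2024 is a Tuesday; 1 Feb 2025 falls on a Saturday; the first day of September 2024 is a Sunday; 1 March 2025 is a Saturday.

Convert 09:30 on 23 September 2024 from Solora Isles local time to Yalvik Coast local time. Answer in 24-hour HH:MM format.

1 October 2024 is a Tuesday, so Sundays fall on 6, 13, 20, 27; the last is October 27.
1 February 2025 is a Saturday, so Sundays fall on 2, 9, 16, 23; the last is February 23.
23 September 2024 is outside the daylight-saving period (27 October 2024 – 23 February 2025), so Solora Isles is on standard time, UTC+03:45.
09:30 Solora Isles − 3h45m = 05:45 UTC.
1 September 2024 is a Sunday, so the first Saturday is September 7 and the third is September 21.
1 March 2025 is a Saturday, so the first Monday is March 3 and the third is March 17.
At the standard offset (UTC+04:00), 05:45 UTC + 4h = 09:45 Yalvik Coast standard time.
The standard-time date in Yalvik Coast, 23 September 2024, lies within the daylight-saving period (21 September 2024 – 17 March 2025), so Yalvik Coast is on daylight time, UTC+05:00.
05:45 UTC + 5h = 10:45 Yalvik Coast.

10:45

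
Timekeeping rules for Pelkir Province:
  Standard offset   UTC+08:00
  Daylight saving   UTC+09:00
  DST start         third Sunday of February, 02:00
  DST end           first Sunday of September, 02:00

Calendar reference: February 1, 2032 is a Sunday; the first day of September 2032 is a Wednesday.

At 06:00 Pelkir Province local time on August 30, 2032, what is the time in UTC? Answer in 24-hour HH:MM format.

21:00

1 February 2032 is a Sunday, so the first Sunday is February 1 and the third is February 15.
1 September 2032 is a Wednesday, so the first Sunday is September 5.
August 30, 2032 lies within the daylight-saving period (15 February – 5 September), so Pelkir Province is on daylight time, UTC+09:00.
06:00 local − 9h = 21:00 UTC (rolling into the previous day, 29 August 2032).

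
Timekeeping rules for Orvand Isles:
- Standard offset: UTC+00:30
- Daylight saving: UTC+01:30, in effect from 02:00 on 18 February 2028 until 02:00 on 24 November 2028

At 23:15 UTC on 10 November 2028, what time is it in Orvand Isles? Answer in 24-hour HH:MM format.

At the standard offset (UTC+00:30), 23:15 UTC + 0h30m = 23:45 Orvand Isles standard time.
The standard-time date in Orvand Isles, 10 November 2028, lies within the daylight-saving period (18 February – 24 November), so Orvand Isles is on daylight time, UTC+01:30.
23:15 UTC + 1h30m = 00:45 local (rolling into the next day, 11 November 2028).

00:45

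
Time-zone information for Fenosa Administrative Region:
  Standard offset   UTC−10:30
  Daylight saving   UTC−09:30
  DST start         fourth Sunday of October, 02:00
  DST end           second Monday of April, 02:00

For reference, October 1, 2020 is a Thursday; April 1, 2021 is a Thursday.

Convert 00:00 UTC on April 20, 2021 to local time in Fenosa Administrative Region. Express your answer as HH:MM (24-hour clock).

1 October 2020 is a Thursday, so the first Sunday is October 4 and the fourth is October 25.
1 April 2021 is a Thursday, so the first Monday is April 5 and the second is April 12.
At the standard offset (UTC−10:30), 00:00 UTC − 10h30m = 13:30 Fenosa Administrative Region standard time (rolling into the previous day, 19 April 2021).
The standard-time date in Fenosa Administrative Region, April 19, 2021, does not fall between 25 October 2020 and 12 April 2021, so daylight saving is not in effect and Fenosa Administrative Region is at UTC−10:30.
00:00 UTC − 10h30m = 13:30 local (rolling into the previous day, 19 April 2021).

13:30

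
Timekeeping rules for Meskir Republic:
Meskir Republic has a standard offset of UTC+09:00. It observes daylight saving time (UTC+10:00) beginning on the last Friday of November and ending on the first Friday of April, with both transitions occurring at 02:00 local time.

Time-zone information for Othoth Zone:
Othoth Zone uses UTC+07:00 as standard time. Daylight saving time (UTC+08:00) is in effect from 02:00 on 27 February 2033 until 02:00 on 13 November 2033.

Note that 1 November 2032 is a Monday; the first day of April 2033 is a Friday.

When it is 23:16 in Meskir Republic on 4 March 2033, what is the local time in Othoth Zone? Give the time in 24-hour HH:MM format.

21:16

1 November 2032 is a Monday, so Fridays fall on 5, 12, 19, 26; the last is November 26.
1 April 2033 is a Friday, so the first Friday is April 1.
4 March 2033 lies within the daylight-saving period (26 November 2032 – 1 April 2033), so Meskir Republic is on daylight time, UTC+10:00.
23:16 Meskir Republic − 10h = 13:16 UTC.
At the standard offset (UTC+07:00), 13:16 UTC + 7h = 20:16 Othoth Zone standard time.
The standard-time date in Othoth Zone, 4 March 2033, lies within the daylight-saving period (27 February – 13 November), so Othoth Zone is on daylight time, UTC+08:00.
13:16 UTC + 8h = 21:16 Othoth Zone.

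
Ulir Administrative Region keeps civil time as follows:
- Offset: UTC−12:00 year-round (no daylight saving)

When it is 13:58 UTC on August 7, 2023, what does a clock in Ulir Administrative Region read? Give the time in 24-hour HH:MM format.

01:58

Ulir Administrative Region stays on UTC−12:00 all year.
13:58 UTC − 12h = 01:58 local.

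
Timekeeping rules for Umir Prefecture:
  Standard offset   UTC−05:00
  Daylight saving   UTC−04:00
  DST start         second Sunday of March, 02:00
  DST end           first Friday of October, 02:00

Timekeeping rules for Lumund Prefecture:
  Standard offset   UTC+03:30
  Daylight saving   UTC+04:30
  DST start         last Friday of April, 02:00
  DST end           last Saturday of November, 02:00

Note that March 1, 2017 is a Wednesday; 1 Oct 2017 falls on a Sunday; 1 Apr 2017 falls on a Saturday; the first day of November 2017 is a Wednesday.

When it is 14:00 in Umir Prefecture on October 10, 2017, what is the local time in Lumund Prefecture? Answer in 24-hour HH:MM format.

1 March 2017 is a Wednesday, so the first Sunday is March 5 and the second is March 12.
1 October 2017 is a Sunday, so the first Friday is October 6.
October 10, 2017 does not fall between 12 March and 6 October, so daylight saving is not in effect and Umir Prefecture is at UTC−05:00.
14:00 Umir Prefecture + 5h = 19:00 UTC.
1 April 2017 is a Saturday, so Fridays fall on 7, 14, 21, 28; the last is April 28.
1 November 2017 is a Wednesday, so Saturdays fall on 4, 11, 18, 25; the last is November 25.
At the standard offset (UTC+03:30), 19:00 UTC + 3h30m = 22:30 Lumund Prefecture standard time.
The standard-time date in Lumund Prefecture, October 10, 2017, falls between 28 April and 25 November, so daylight saving is in effect and Lumund Prefecture is at UTC+04:30.
19:00 UTC + 4h30m = 23:30 Lumund Prefecture.

23:30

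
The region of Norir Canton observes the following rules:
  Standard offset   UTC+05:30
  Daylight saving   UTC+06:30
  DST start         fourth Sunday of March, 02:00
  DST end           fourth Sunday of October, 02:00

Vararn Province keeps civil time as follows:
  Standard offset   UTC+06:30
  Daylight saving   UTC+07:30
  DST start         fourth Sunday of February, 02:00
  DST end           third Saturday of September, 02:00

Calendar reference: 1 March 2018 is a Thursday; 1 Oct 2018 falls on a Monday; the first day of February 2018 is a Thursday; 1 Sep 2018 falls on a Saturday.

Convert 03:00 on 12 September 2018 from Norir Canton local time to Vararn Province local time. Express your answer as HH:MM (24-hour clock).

04:00

1 March 2018 is a Thursday, so the first Sunday is March 4 and the fourth is March 25.
1 October 2018 is a Monday, so the first Sunday is October 7 and the fourth is October 28.
Daylight saving runs 25 March – 28 October; 12 September 2018 is inside that window, so Norir Canton is at UTC+06:30.
03:00 Norir Canton − 6h30m = 20:30 UTC (rolling into the previous day, 11 September 2018).
1 February 2018 is a Thursday, so the first Sunday is February 4 and the fourth is February 25.
1 September 2018 is a Saturday, so the first Saturday is September 1 and the third is September 15.
At the standard offset (UTC+06:30), 20:30 UTC + 6h30m = 03:00 Vararn Province standard time (rolling into the next day, 12 September 2018).
Daylight saving runs 25 February – 15 September; the standard-time date in Vararn Province, 12 September 2018, is inside that window, so Vararn Province is at UTC+07:30.
20:30 UTC + 7h30m = 04:00 Vararn Province (rolling into the next day, 12 September 2018).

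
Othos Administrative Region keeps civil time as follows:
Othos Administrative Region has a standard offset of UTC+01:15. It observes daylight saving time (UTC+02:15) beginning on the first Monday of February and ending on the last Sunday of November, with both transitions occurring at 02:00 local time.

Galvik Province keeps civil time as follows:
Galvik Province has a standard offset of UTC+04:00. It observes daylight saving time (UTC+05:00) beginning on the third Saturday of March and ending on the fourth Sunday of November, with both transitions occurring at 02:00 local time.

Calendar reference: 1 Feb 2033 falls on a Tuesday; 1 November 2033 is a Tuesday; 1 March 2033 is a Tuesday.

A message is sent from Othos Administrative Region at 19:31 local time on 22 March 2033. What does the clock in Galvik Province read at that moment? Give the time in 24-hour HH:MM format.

1 February 2033 is a Tuesday, so the first Monday is February 7.
1 November 2033 is a Tuesday, so Sundays fall on 6, 13, 20, 27; the last is November 27.
Daylight saving runs 7 February – 27 November; 22 March 2033 is inside that window, so Othos Administrative Region is at UTC+02:15.
19:31 Othos Administrative Region − 2h15m = 17:16 UTC.
1 March 2033 is a Tuesday, so the first Saturday is March 5 and the third is March 19.
1 November 2033 is a Tuesday, so the first Sunday is November 6 and the fourth is November 27.
At the standard offset (UTC+04:00), 17:16 UTC + 4h = 21:16 Galvik Province standard time.
The standard-time date in Galvik Province, 22 March 2033, lies within the daylight-saving period (19 March – 27 November), so Galvik Province is on daylight time, UTC+05:00.
17:16 UTC + 5h = 22:16 Galvik Province.

22:16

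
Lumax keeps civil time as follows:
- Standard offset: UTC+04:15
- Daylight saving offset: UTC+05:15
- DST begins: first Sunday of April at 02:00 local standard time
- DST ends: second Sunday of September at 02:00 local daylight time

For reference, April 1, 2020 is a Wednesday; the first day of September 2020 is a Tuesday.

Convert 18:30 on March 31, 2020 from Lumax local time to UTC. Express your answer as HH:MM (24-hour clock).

14:15

1 April 2020 is a Wednesday, so the first Sunday is April 5.
1 September 2020 is a Tuesday, so the first Sunday is September 6 and the second is September 13.
Daylight saving runs 5 April – 13 September; March 31, 2020 is outside that window, so Lumax is on standard time at UTC+04:15.
18:30 local − 4h15m = 14:15 UTC.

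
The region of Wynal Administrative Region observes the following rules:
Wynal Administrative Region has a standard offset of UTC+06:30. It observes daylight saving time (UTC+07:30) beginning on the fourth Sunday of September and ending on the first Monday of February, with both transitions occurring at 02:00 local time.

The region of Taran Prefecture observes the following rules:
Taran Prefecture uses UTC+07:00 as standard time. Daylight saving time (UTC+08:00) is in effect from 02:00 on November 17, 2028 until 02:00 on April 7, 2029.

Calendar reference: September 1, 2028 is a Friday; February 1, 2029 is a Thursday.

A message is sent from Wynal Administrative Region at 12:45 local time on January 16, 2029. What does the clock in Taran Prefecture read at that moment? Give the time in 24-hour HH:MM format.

1 September 2028 is a Friday, so the first Sunday is September 3 and the fourth is September 24.
1 February 2029 is a Thursday, so the first Monday is February 5.
January 16, 2029 lies within the daylight-saving period (24 September 2028 – 5 February 2029), so Wynal Administrative Region is on daylight time, UTC+07:30.
12:45 Wynal Administrative Region − 7h30m = 05:15 UTC.
At the standard offset (UTC+07:00), 05:15 UTC + 7h = 12:15 Taran Prefecture standard time.
Daylight saving runs 17 November 2028 – 7 April 2029; the standard-time date in Taran Prefecture, January 16, 2029, is inside that window, so Taran Prefecture is at UTC+08:00.
05:15 UTC + 8h = 13:15 Taran Prefecture.

13:15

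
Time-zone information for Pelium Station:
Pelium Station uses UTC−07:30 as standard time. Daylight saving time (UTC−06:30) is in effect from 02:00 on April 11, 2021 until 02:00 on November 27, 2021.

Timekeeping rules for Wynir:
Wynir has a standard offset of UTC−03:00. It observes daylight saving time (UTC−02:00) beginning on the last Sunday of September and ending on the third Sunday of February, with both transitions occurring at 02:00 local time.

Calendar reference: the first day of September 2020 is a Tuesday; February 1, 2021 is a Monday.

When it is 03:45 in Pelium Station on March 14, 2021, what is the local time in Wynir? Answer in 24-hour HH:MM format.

March 14, 2021 is outside the daylight-saving period (11 April – 27 November), so Pelium Station is on standard time, UTC−07:30.
03:45 Pelium Station + 7h30m = 11:15 UTC.
1 September 2020 is a Tuesday, so Sundays fall on 6, 13, 20, 27; the last is September 27.
1 February 2021 is a Monday, so the first Sunday is February 7 and the third is February 21.
At the standard offset (UTC−03:00), 11:15 UTC − 3h = 08:15 Wynir standard time.
The standard-time date in Wynir, March 14, 2021, does not fall between 27 September 2020 and 21 February 2021, so daylight saving is not in effect and Wynir is at UTC−03:00.
11:15 UTC − 3h = 08:15 Wynir.

08:15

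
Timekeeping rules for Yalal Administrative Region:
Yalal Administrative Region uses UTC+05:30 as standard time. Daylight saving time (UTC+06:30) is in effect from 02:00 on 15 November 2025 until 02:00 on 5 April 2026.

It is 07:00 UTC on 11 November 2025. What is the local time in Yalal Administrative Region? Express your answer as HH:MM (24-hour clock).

At the standard offset (UTC+05:30), 07:00 UTC + 5h30m = 12:30 Yalal Administrative Region standard time.
Daylight saving runs 15 November 2025 – 5 April 2026; the standard-time date in Yalal Administrative Region, 11 November 2025, is outside that window, so Yalal Administrative Region is on standard time at UTC+05:30.
07:00 UTC + 5h30m = 12:30 local.

12:30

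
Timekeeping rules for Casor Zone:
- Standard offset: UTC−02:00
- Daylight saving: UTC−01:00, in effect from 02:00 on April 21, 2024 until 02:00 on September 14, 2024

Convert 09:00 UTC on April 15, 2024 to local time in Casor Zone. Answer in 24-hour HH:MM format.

07:00

At the standard offset (UTC−02:00), 09:00 UTC − 2h = 07:00 Casor Zone standard time.
Daylight saving runs 21 April – 14 September; the standard-time date in Casor Zone, April 15, 2024, is outside that window, so Casor Zone is on standard time at UTC−02:00.
09:00 UTC − 2h = 07:00 local.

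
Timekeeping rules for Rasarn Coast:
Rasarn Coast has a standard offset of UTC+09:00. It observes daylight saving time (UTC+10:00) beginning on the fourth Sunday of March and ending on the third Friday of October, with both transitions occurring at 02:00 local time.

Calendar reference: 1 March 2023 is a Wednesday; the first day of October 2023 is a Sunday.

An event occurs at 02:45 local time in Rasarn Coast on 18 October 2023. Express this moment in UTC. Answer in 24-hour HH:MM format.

16:45

1 March 2023 is a Wednesday, so the first Sunday is March 5 and the fourth is March 26.
1 October 2023 is a Sunday, so the first Friday is October 6 and the third is October 20.
18 October 2023 falls between 26 March and 20 October, so daylight saving is in effect and Rasarn Coast is at UTC+10:00.
02:45 local − 10h = 16:45 UTC (rolling into the previous day, 17 October 2023).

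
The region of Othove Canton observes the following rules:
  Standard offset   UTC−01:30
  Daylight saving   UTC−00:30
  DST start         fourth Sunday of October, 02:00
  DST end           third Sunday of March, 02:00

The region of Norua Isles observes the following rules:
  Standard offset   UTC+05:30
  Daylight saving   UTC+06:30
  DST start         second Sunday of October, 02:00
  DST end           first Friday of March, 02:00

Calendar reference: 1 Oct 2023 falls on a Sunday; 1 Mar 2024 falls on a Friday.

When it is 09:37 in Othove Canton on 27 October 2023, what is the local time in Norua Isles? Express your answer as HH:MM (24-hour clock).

16:37

1 October 2023 is a Sunday, so the first Sunday is October 1 and the fourth is October 22.
1 March 2024 is a Friday, so the first Sunday is March 3 and the third is March 17.
27 October 2023 falls between 22 October 2023 and 17 March 2024, so daylight saving is in effect and Othove Canton is at UTC−00:30.
09:37 Othove Canton + 0h30m = 10:07 UTC.
1 October 2023 is a Sunday, so the first Sunday is October 1 and the second is October 8.
1 March 2024 is a Friday, so the first Friday is March 1.
At the standard offset (UTC+05:30), 10:07 UTC + 5h30m = 15:37 Norua Isles standard time.
The standard-time date in Norua Isles, 27 October 2023, falls between 8 October 2023 and 1 March 2024, so daylight saving is in effect and Norua Isles is at UTC+06:30.
10:07 UTC + 6h30m = 16:37 Norua Isles.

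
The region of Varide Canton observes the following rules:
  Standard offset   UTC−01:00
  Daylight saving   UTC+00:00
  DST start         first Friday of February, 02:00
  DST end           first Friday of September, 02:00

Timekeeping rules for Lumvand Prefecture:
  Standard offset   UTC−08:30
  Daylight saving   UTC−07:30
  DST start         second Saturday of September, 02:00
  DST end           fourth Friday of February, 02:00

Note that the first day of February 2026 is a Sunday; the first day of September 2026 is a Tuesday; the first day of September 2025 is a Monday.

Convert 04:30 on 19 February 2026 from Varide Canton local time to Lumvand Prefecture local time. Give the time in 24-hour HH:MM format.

21:00

1 February 2026 is a Sunday, so the first Friday is February 6.
1 September 2026 is a Tuesday, so the first Friday is September 4.
Daylight saving runs 6 February – 4 September; 19 February 2026 is inside that window, so Varide Canton is at UTC+00:00.
04:30 Varide Canton − 0h = 04:30 UTC.
1 September 2025 is a Monday, so the first Saturday is September 6 and the second is September 13.
1 February 2026 is a Sunday, so the first Friday is February 6 and the fourth is February 27.
At the standard offset (UTC−08:30), 04:30 UTC − 8h30m = 20:00 Lumvand Prefecture standard time (rolling into the previous day, 18 February 2026).
The standard-time date in Lumvand Prefecture, 18 February 2026, lies within the daylight-saving period (13 September 2025 – 27 February 2026), so Lumvand Prefecture is on daylight time, UTC−07:30.
04:30 UTC − 7h30m = 21:00 Lumvand Prefecture (rolling into the previous day, 18 February 2026).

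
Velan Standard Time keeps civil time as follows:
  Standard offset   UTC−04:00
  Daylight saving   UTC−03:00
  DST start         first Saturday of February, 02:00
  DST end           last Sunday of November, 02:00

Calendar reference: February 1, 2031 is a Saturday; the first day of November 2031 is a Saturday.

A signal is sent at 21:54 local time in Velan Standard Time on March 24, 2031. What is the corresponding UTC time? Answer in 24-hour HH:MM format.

1 February 2031 is a Saturday, so the first Saturday is February 1.
1 November 2031 is a Saturday, so Sundays fall on 2, 9, 16, 23, 30; the last is November 30.
March 24, 2031 falls between 1 February and 30 November, so daylight saving is in effect and Velan Standard Time is at UTC−03:00.
21:54 local + 3h = 00:54 UTC (rolling into the next day, 25 March 2031).

00:54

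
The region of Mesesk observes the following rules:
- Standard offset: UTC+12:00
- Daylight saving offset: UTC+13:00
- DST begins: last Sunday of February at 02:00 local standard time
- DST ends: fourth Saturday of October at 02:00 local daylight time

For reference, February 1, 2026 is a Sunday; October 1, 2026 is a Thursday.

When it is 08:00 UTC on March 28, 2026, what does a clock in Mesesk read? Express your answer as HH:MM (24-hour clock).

1 February 2026 is a Sunday, so Sundays fall on 1, 8, 15, 22; the last is February 22.
1 October 2026 is a Thursday, so the first Saturday is October 3 and the fourth is October 24.
At the standard offset (UTC+12:00), 08:00 UTC + 12h = 20:00 Mesesk standard time.
Daylight saving runs 22 February – 24 October; the standard-time date in Mesesk, March 28, 2026, is inside that window, so Mesesk is at UTC+13:00.
08:00 UTC + 13h = 21:00 local.

21:00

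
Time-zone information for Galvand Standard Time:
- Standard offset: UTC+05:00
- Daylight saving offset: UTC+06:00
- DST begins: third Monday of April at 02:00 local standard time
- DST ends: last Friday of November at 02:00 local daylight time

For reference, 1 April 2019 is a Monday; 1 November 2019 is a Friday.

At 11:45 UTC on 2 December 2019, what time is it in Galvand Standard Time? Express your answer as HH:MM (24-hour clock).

16:45

1 April 2019 is a Monday, so the first Monday is April 1 and the third is April 15.
1 November 2019 is a Friday, so Fridays fall on 1, 8, 15, 22, 29; the last is November 29.
At the standard offset (UTC+05:00), 11:45 UTC + 5h = 16:45 Galvand Standard Time standard time.
The standard-time date in Galvand Standard Time, 2 December 2019, does not fall between 15 April and 29 November, so daylight saving is not in effect and Galvand Standard Time is at UTC+05:00.
11:45 UTC + 5h = 16:45 local.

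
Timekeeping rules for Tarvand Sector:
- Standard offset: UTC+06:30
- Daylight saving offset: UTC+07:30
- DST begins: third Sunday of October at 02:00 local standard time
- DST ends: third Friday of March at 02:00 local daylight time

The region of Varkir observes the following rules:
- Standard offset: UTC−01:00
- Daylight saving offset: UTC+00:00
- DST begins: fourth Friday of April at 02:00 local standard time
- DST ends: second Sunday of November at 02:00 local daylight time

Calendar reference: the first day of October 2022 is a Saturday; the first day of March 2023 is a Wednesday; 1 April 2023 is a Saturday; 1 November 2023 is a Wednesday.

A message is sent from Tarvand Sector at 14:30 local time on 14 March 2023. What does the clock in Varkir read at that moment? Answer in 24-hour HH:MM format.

06:00

1 October 2022 is a Saturday, so the first Sunday is October 2 and the third is October 16.
1 March 2023 is a Wednesday, so the first Friday is March 3 and the third is March 17.
Daylight saving runs 16 October 2022 – 17 March 2023; 14 March 2023 is inside that window, so Tarvand Sector is at UTC+07:30.
14:30 Tarvand Sector − 7h30m = 07:00 UTC.
1 April 2023 is a Saturday, so the first Friday is April 7 and the fourth is April 28.
1 November 2023 is a Wednesday, so the first Sunday is November 5 and the second is November 12.
At the standard offset (UTC−01:00), 07:00 UTC − 1h = 06:00 Varkir standard time.
The standard-time date in Varkir, 14 March 2023, does not fall between 28 April and 12 November, so daylight saving is not in effect and Varkir is at UTC−01:00.
07:00 UTC − 1h = 06:00 Varkir.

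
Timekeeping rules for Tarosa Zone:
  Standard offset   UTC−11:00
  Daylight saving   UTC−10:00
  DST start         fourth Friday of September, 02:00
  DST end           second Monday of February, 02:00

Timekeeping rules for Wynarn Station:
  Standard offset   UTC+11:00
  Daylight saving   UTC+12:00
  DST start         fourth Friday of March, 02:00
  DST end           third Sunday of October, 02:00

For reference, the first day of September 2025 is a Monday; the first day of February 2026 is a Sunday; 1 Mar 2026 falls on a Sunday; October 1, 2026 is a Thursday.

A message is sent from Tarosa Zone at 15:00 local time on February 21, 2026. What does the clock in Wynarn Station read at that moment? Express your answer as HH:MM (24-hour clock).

1 September 2025 is a Monday, so the first Friday is September 5 and the fourth is September 26.
1 February 2026 is a Sunday, so the first Monday is February 2 and the second is February 9.
February 21, 2026 does not fall between 26 September 2025 and 9 February 2026, so daylight saving is not in effect and Tarosa Zone is at UTC−11:00.
15:00 Tarosa Zone + 11h = 02:00 UTC (rolling into the next day, 22 February 2026).
1 March 2026 is a Sunday, so the first Friday is March 6 and the fourth is March 27.
1 October 2026 is a Thursday, so the first Sunday is October 4 and the third is October 18.
At the standard offset (UTC+11:00), 02:00 UTC + 11h = 13:00 Wynarn Station standard time.
The standard-time date in Wynarn Station, February 22, 2026, is outside the daylight-saving period (27 March – 18 October), so Wynarn Station is on standard time, UTC+11:00.
02:00 UTC + 11h = 13:00 Wynarn Station.

13:00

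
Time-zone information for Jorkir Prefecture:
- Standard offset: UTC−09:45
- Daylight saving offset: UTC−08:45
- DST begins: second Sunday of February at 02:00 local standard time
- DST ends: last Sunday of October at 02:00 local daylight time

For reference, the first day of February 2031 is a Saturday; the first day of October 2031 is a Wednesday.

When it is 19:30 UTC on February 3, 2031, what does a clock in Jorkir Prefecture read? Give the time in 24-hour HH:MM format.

1 February 2031 is a Saturday, so the first Sunday is February 2 and the second is February 9.
1 October 2031 is a Wednesday, so Sundays fall on 5, 12, 19, 26; the last is October 26.
At the standard offset (UTC−09:45), 19:30 UTC − 9h45m = 09:45 Jorkir Prefecture standard time.
The standard-time date in Jorkir Prefecture, February 3, 2031, does not fall between 9 February and 26 October, so daylight saving is not in effect and Jorkir Prefecture is at UTC−09:45.
19:30 UTC − 9h45m = 09:45 local.

09:45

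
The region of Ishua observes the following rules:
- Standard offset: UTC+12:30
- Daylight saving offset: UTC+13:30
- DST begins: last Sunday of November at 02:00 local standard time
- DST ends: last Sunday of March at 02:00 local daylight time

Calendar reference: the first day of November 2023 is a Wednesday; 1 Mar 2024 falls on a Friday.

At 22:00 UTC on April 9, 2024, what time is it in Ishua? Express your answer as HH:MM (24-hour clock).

1 November 2023 is a Wednesday, so Sundays fall on 5, 12, 19, 26; the last is November 26.
1 March 2024 is a Friday, so Sundays fall on 3, 10, 17, 24, 31; the last is March 31.
At the standard offset (UTC+12:30), 22:00 UTC + 12h30m = 10:30 Ishua standard time (rolling into the next day, 10 April 2024).
The standard-time date in Ishua, April 10, 2024, does not fall between 26 November 2023 and 31 March 2024, so daylight saving is not in effect and Ishua is at UTC+12:30.
22:00 UTC + 12h30m = 10:30 local (rolling into the next day, 10 April 2024).

10:30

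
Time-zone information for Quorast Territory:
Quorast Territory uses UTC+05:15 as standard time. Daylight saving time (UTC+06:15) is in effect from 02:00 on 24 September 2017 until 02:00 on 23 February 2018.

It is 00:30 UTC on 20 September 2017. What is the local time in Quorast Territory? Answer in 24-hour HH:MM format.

05:45

At the standard offset (UTC+05:15), 00:30 UTC + 5h15m = 05:45 Quorast Territory standard time.
The standard-time date in Quorast Territory, 20 September 2017, is outside the daylight-saving period (24 September 2017 – 23 February 2018), so Quorast Territory is on standard time, UTC+05:15.
00:30 UTC + 5h15m = 05:45 local.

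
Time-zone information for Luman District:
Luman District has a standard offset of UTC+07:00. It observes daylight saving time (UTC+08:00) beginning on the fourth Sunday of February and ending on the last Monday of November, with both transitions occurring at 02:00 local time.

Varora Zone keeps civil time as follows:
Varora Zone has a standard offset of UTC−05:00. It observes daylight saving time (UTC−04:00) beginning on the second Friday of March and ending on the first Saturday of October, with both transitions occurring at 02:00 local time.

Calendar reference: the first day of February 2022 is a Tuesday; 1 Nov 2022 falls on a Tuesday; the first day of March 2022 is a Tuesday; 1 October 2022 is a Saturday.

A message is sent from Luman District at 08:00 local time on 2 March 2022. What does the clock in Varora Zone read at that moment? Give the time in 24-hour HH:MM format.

1 February 2022 is a Tuesday, so the first Sunday is February 6 and the fourth is February 27.
1 November 2022 is a Tuesday, so Mondays fall on 7, 14, 21, 28; the last is November 28.
2 March 2022 lies within the daylight-saving period (27 February – 28 November), so Luman District is on daylight time, UTC+08:00.
08:00 Luman District − 8h = 00:00 UTC.
1 March 2022 is a Tuesday, so the first Friday is March 4 and the second is March 11.
1 October 2022 is a Saturday, so the first Saturday is October 1.
At the standard offset (UTC−05:00), 00:00 UTC − 5h = 19:00 Varora Zone standard time (rolling into the previous day, 1 March 2022).
The standard-time date in Varora Zone, 1 March 2022, does not fall between 11 March and 1 October, so daylight saving is not in effect and Varora Zone is at UTC−05:00.
00:00 UTC − 5h = 19:00 Varora Zone (rolling into the previous day, 1 March 2022).

19:00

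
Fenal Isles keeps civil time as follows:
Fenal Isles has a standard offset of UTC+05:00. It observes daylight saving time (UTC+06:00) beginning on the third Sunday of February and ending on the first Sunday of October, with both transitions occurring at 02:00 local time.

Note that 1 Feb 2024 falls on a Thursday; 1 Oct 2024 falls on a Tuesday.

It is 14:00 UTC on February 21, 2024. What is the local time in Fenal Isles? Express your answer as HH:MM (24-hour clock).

20:00

1 February 2024 is a Thursday, so the first Sunday is February 4 and the third is February 18.
1 October 2024 is a Tuesday, so the first Sunday is October 6.
At the standard offset (UTC+05:00), 14:00 UTC + 5h = 19:00 Fenal Isles standard time.
The standard-time date in Fenal Isles, February 21, 2024, lies within the daylight-saving period (18 February – 6 October), so Fenal Isles is on daylight time, UTC+06:00.
14:00 UTC + 6h = 20:00 local.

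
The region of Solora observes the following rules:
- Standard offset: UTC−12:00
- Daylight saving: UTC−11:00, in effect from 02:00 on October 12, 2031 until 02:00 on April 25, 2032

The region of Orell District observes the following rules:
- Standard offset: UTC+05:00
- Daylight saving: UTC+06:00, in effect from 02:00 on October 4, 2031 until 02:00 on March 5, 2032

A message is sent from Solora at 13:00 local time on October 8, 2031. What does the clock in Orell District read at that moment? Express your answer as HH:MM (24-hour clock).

07:00

Daylight saving runs 12 October 2031 – 25 April 2032; October 8, 2031 is outside that window, so Solora is on standard time at UTC−12:00.
13:00 Solora + 12h = 01:00 UTC (rolling into the next day, 9 October 2031).
At the standard offset (UTC+05:00), 01:00 UTC + 5h = 06:00 Orell District standard time.
Daylight saving runs 4 October 2031 – 5 March 2032; the standard-time date in Orell District, October 9, 2031, is inside that window, so Orell District is at UTC+06:00.
01:00 UTC + 6h = 07:00 Orell District.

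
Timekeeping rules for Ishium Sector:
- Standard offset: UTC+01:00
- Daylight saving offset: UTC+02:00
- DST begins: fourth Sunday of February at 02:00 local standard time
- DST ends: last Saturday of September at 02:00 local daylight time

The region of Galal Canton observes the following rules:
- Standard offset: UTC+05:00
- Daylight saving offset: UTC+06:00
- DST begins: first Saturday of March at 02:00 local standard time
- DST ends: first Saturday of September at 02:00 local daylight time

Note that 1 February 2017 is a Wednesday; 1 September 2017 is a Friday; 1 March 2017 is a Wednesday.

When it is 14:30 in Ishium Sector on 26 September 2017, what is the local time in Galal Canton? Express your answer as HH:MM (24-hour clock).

17:30

1 February 2017 is a Wednesday, so the first Sunday is February 5 and the fourth is February 26.
1 September 2017 is a Friday, so Saturdays fall on 2, 9, 16, 23, 30; the last is September 30.
26 September 2017 falls between 26 February and 30 September, so daylight saving is in effect and Ishium Sector is at UTC+02:00.
14:30 Ishium Sector − 2h = 12:30 UTC.
1 March 2017 is a Wednesday, so the first Saturday is March 4.
1 September 2017 is a Friday, so the first Saturday is September 2.
At the standard offset (UTC+05:00), 12:30 UTC + 5h = 17:30 Galal Canton standard time.
The standard-time date in Galal Canton, 26 September 2017, does not fall between 4 March and 2 September, so daylight saving is not in effect and Galal Canton is at UTC+05:00.
12:30 UTC + 5h = 17:30 Galal Canton.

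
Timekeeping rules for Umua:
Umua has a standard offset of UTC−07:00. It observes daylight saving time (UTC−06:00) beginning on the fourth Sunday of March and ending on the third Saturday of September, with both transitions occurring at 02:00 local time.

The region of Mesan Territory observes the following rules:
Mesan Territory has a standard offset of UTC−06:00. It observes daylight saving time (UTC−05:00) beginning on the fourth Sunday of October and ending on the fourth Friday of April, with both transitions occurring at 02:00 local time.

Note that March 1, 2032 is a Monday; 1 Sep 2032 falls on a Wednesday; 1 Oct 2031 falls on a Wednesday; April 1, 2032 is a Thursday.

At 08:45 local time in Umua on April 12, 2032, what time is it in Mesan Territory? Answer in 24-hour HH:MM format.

1 March 2032 is a Monday, so the first Sunday is March 7 and the fourth is March 28.
1 September 2032 is a Wednesday, so the first Saturday is September 4 and the third is September 18.
April 12, 2032 lies within the daylight-saving period (28 March – 18 September), so Umua is on daylight time, UTC−06:00.
08:45 Umua + 6h = 14:45 UTC.
1 October 2031 is a Wednesday, so the first Sunday is October 5 and the fourth is October 26.
1 April 2032 is a Thursday, so the first Friday is April 2 and the fourth is April 23.
At the standard offset (UTC−06:00), 14:45 UTC − 6h = 08:45 Mesan Territory standard time.
The standard-time date in Mesan Territory, April 12, 2032, lies within the daylight-saving period (26 October 2031 – 23 April 2032), so Mesan Territory is on daylight time, UTC−05:00.
14:45 UTC − 5h = 09:45 Mesan Territory.

09:45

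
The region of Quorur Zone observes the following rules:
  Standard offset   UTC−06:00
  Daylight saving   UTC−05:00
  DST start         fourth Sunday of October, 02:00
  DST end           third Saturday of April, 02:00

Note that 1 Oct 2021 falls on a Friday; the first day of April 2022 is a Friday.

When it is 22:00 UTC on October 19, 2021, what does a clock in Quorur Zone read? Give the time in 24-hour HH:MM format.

1 October 2021 is a Friday, so the first Sunday is October 3 and the fourth is October 24.
1 April 2022 is a Friday, so the first Saturday is April 2 and the third is April 16.
At the standard offset (UTC−06:00), 22:00 UTC − 6h = 16:00 Quorur Zone standard time.
Daylight saving runs 24 October 2021 – 16 April 2022; the standard-time date in Quorur Zone, October 19, 2021, is outside that window, so Quorur Zone is on standard time at UTC−06:00.
22:00 UTC − 6h = 16:00 local.

16:00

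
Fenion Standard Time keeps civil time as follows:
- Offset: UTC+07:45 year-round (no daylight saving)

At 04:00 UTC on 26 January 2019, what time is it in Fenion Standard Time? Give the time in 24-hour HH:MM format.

11:45

Fenion Standard Time has no daylight saving, so its offset is UTC+07:45 year-round.
04:00 UTC + 7h45m = 11:45 local.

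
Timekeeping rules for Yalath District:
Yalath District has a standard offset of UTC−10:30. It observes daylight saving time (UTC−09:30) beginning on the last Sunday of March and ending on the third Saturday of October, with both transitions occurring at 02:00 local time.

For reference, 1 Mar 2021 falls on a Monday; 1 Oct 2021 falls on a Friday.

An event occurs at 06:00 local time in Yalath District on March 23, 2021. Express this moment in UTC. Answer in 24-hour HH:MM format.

16:30

1 March 2021 is a Monday, so Sundays fall on 7, 14, 21, 28; the last is March 28.
1 October 2021 is a Friday, so the first Saturday is October 2 and the third is October 16.
March 23, 2021 is outside the daylight-saving period (28 March – 16 October), so Yalath District is on standard time, UTC−10:30.
06:00 local + 10h30m = 16:30 UTC.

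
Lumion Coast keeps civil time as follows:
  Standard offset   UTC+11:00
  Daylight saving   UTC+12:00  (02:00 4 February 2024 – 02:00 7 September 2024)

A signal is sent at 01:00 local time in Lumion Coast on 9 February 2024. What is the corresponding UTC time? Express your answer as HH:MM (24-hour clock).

13:00

Daylight saving runs 4 February – 7 September; 9 February 2024 is inside that window, so Lumion Coast is at UTC+12:00.
01:00 local − 12h = 13:00 UTC (rolling into the previous day, 8 February 2024).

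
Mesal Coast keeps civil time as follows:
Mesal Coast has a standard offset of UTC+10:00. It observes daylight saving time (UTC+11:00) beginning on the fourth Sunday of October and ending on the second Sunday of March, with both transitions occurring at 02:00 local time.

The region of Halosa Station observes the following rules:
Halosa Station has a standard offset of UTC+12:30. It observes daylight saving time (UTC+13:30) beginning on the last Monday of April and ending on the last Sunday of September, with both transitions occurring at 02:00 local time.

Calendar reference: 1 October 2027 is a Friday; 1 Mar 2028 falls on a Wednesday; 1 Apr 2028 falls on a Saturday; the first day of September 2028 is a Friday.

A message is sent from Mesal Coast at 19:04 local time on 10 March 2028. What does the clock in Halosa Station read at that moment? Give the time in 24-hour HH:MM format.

1 October 2027 is a Friday, so the first Sunday is October 3 and the fourth is October 24.
1 March 2028 is a Wednesday, so the first Sunday is March 5 and the second is March 12.
10 March 2028 falls between 24 October 2027 and 12 March 2028, so daylight saving is in effect and Mesal Coast is at UTC+11:00.
19:04 Mesal Coast − 11h = 08:04 UTC.
1 April 2028 is a Saturday, so Mondays fall on 3, 10, 17, 24; the last is April 24.
1 September 2028 is a Friday, so Sundays fall on 3, 10, 17, 24; the last is September 24.
At the standard offset (UTC+12:30), 08:04 UTC + 12h30m = 20:34 Halosa Station standard time.
The standard-time date in Halosa Station, 10 March 2028, does not fall between 24 April and 24 September, so daylight saving is not in effect and Halosa Station is at UTC+12:30.
08:04 UTC + 12h30m = 20:34 Halosa Station.

20:34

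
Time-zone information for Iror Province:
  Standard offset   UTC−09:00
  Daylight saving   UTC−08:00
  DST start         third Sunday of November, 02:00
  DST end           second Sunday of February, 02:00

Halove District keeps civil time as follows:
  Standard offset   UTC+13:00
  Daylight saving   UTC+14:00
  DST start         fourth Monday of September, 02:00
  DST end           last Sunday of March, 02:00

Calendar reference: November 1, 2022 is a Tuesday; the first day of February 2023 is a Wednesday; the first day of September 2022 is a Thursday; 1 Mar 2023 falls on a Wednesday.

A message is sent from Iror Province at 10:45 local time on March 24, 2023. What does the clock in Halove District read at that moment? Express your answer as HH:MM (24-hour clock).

1 November 2022 is a Tuesday, so the first Sunday is November 6 and the third is November 20.
1 February 2023 is a Wednesday, so the first Sunday is February 5 and the second is February 12.
March 24, 2023 is outside the daylight-saving period (20 November 2022 – 12 February 2023), so Iror Province is on standard time, UTC−09:00.
10:45 Iror Province + 9h = 19:45 UTC.
1 September 2022 is a Thursday, so the first Monday is September 5 and the fourth is September 26.
1 March 2023 is a Wednesday, so Sundays fall on 5, 12, 19, 26; the last is March 26.
At the standard offset (UTC+13:00), 19:45 UTC + 13h = 08:45 Halove District standard time (rolling into the next day, 25 March 2023).
The standard-time date in Halove District, March 25, 2023, falls between 26 September 2022 and 26 March 2023, so daylight saving is in effect and Halove District is at UTC+14:00.
19:45 UTC + 14h = 09:45 Halove District (rolling into the next day, 25 March 2023).

09:45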